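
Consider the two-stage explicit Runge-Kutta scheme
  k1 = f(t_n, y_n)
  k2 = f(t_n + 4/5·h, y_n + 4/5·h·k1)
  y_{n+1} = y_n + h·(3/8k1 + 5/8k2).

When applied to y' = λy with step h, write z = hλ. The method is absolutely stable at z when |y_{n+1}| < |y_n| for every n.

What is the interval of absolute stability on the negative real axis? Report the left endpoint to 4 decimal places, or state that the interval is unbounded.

On y'=λy, z=hλ:
  k1=λy_n ⇒ h·k1=z·y_n;  k2=λ(1+4/5z)y_n ⇒ h·k2=z(1+4/5z)y_n
  y_{n+1}/y_n = 1 + 3/8z + 5/8z(1+4/5z) = 1 + z + 1/2z²
  R(z) = 1 + z + 1/2z².

Find x<0 with |R(x)|<1.
x=-0.6: |R|=0.5800
R=1: x+1/2x²=0 ⇒ x=−2=-2.0000; min R=1−1/(4·1/2)=0.5000>−1
Confirm numerically:
  x=-1.521: |R|=0.63572 <1
  x=-0.967: |R|=0.50054 <1
  x=-0.887: |R|=0.50638 <1
  x=-0.806: |R|=0.51882 <1
  x=-2.536: |R|=1.67965 >1
  x=-2.091: |R|=1.09514 >1
So |R|<1 on (-2.0000, 0).

(-2.0000, 0).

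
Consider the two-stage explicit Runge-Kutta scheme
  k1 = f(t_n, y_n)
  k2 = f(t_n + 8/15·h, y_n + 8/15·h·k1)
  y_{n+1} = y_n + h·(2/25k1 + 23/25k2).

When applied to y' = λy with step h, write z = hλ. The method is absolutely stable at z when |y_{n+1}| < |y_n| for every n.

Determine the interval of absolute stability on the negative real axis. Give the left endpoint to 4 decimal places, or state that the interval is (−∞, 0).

Set f=λy, z=hλ:
  k1=λy_n ⇒ h·k1=z·y_n;  k2=λ(1+8/15z)y_n ⇒ h·k2=z(1+8/15z)y_n
  y_{n+1}/y_n = 1 + 2/25z + 23/25z(1+8/15z) = 1 + z + 184/375z²
  so R(z) = 1 + z + 184/375z².

Find x<0 with |R(x)|<1.
x=-1.06: |R|=0.4913
R=1: x+184/375x²=0 ⇒ x=−375/184=-2.0380; min R=1−1/(4·184/375)=0.4905>−1
Confirm numerically:
  x=-1.993: |R|=0.95595 <1
  x=-1.531: |R|=0.61910 <1
  x=-1.123: |R|=0.49579 <1
  x=-0.921: |R|=0.49520 <1
  x=-2.438: |R|=1.47845 >1
  x=-2.422: |R|=1.45629 >1
  x=-2.280: |R|=1.27068 >1
So |R|<1 on (-2.0380, 0).

z∈(-2.0380,0).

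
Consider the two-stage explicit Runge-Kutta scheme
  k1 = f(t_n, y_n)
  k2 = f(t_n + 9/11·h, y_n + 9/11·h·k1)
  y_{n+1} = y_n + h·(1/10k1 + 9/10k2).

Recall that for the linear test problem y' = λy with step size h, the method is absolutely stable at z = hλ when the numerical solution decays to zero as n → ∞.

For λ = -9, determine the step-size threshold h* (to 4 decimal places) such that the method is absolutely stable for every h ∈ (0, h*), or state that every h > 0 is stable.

On y'=λy, z=hλ:
  k1=λy_n ⇒ h·k1=z·y_n;  k2=λ(1+9/11z)y_n ⇒ h·k2=z(1+9/11z)y_n
  y_{n+1}/y_n = 1 + 1/10z + 9/10z(1+9/11z) = 1 + z + 81/110z²
  so R(z) = 1 + z + 81/110z².

Boundary: |R(x)|=1, x<0.
x=-0.79: |R|=0.6696
R=1: x+81/110x²=0 ⇒ x=−110/81=-1.3580; min R=1−1/(4·81/110)=0.6605>−1
Confirm numerically:
  x=-1.056: |R|=0.76515 <1
  x=-1.013: |R|=0.74263 <1
  x=-0.913: |R|=0.70081 <1
  x=-0.565: |R|=0.67007 <1
  x=-1.758: |R|=1.51778 >1
  x=-1.622: |R|=1.31529 >1
So |R|<1 on (-1.3580, 0).

(-1.3580,0); λ=-9 ⇒ h* = (110/81)/9 = 0.1509.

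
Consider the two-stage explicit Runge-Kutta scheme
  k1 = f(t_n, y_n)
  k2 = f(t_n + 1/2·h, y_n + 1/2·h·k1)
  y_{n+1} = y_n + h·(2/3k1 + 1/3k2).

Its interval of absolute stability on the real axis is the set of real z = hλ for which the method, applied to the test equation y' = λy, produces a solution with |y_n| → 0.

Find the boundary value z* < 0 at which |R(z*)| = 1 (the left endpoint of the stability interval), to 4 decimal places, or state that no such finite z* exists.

Set f=λy, z=hλ:
  k1=λy_n ⇒ h·k1=z·y_n;  k2=λ(1+1/2z)y_n ⇒ h·k2=z(1+1/2z)y_n
  y_{n+1}/y_n = 1 + 2/3z + 1/3z(1+1/2z) = 1 + z + 1/6z²
  R(z) = 1 + z + 1/6z².

Need |R(x)|<1, x<0.
x=-0.96: |R|=0.1936
R=1: x+1/6x²=0 ⇒ x=−6=-6.0000; min R=1−1/(4·1/6)=-0.5000>−1
Confirm numerically:
  x=-5.528: |R|=0.56513 <1
  x=-5.434: |R|=0.48739 <1
  x=-5.217: |R|=0.31918 <1
  x=-6.581: |R|=1.63726 >1
  x=-6.405: |R|=1.43234 >1
So |R|<1 on (-6.0000, 0).

z* = -6.0000.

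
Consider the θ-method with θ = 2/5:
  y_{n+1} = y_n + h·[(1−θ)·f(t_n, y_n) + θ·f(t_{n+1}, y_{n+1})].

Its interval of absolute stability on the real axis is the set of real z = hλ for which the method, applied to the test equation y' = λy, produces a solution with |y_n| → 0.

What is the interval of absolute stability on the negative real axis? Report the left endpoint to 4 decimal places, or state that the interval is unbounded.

On y'=λy, z=hλ:
  y_{n+1} = y_n + z·[3/5·y_n + 2/5·y_{n+1}] ⇒ (1 − 2/5z)y_{n+1} = (1 + 3/5z)y_n
  ⇒ R(z) = (1 + 3/5z)/(1 − 2/5z).

Find x<0 with |R(x)|<1.
x=-0.95: |R|=0.3116
R=−1: 1+3/5x = −1+2/5x ⇒ -1/5x=2 ⇒ x=2/(-1/5)=-10.0000
Confirm numerically:
  x=-9.956: |R|=0.99823 <1
  x=-6.156: |R|=0.77796 <1
  x=-4.008: |R|=0.53964 <1
  x=-10.509: |R|=1.01956 >1
  x=-10.097: |R|=1.00385 >1
Stable set (-10.0000, 0).

z∈(-10.0000,0).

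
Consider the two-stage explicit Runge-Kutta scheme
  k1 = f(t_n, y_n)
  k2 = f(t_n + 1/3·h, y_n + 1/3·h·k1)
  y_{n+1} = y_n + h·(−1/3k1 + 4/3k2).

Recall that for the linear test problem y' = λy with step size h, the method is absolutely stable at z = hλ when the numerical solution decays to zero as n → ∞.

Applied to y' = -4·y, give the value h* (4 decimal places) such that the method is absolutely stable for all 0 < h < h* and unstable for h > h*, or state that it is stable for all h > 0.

(-2.2500,0); λ=-4 ⇒ h* = (9/4)/4 = 0.5625.

Set f=λy, z=hλ:
  k1=λy_n ⇒ h·k1=z·y_n;  k2=λ(1+1/3z)y_n ⇒ h·k2=z(1+1/3z)y_n
  y_{n+1}/y_n = 1 − 1/3z + 4/3z(1+1/3z) = 1 + z + 4/9z²
  Hence R(z) = 1 + z + 4/9z².

Solve |R(x)|<1 on ℝ⁻.
x=-0.59: |R|=0.5647
R=1: x+4/9x²=0 ⇒ x=−9/4=-2.2500; min R=1−1/(4·4/9)=0.4375>−1
Confirm numerically:
  x=-1.869: |R|=0.68352 <1
  x=-1.544: |R|=0.51553 <1
  x=-1.000: |R|=0.44444 <1
  x=-2.347: |R|=1.10118 >1
  x=-2.326: |R|=1.07857 >1
Interval (-2.2500, 0).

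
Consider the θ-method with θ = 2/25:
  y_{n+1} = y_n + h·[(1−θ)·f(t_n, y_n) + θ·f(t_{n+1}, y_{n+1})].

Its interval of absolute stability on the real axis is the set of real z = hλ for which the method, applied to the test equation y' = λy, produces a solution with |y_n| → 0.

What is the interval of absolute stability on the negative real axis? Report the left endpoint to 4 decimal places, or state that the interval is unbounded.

On y'=λy, z=hλ:
  y_{n+1} = y_n + z·[23/25·y_n + 2/25·y_{n+1}] ⇒ (1 − 2/25z)y_{n+1} = (1 + 23/25z)y_n
  Hence R(z) = (1 + 23/25z)/(1 − 2/25z).

Solve |R(x)|<1 on ℝ⁻.
x=-1.32: |R|=0.1939
R=−1: 1+23/25x = −1+2/25x ⇒ -21/25x=2 ⇒ x=2/(-21/25)=-2.3810
Confirm numerically:
  x=-2.302: |R|=0.94399 <1
  x=-1.767: |R|=0.54815 <1
  x=-1.610: |R|=0.42629 <1
  x=-1.304: |R|=0.18082 <1
  x=-2.864: |R|=1.33012 >1
  x=-2.846: |R|=1.31819 >1
  x=-2.741: |R|=1.24805 >1
So |R|<1 on (-2.3810, 0).

z∈(-2.3810,0).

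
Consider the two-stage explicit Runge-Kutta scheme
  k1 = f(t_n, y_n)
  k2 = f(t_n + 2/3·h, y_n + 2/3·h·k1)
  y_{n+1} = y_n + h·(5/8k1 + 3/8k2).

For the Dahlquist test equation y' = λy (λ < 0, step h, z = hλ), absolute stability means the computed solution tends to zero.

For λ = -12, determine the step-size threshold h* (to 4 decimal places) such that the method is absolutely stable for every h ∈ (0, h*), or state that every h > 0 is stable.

Test eqn y'=λy, z=hλ:
  k1=λy_n ⇒ h·k1=z·y_n;  k2=λ(1+2/3z)y_n ⇒ h·k2=z(1+2/3z)y_n
  y_{n+1}/y_n = 1 + 5/8z + 3/8z(1+2/3z) = 1 + z + 1/4z²
  so R(z) = 1 + z + 1/4z².

Need |R(x)|<1, x<0.
x=-1.2: |R|=0.1600
R=1: x+1/4x²=0 ⇒ x=−4=-4.0000; min R=1−1/(4·1/4)=0.0000>−1
Confirm numerically:
  x=-3.383: |R|=0.47817 <1
  x=-2.372: |R|=0.03460 <1
  x=-2.300: |R|=0.02250 <1
  x=-4.325: |R|=1.35141 >1
  x=-4.104: |R|=1.10670 >1
  x=-4.067: |R|=1.06812 >1
Stable set (-4.0000, 0).

(-4.0000,0); λ=-12 ⇒ h* = (4)/12 = 0.3333.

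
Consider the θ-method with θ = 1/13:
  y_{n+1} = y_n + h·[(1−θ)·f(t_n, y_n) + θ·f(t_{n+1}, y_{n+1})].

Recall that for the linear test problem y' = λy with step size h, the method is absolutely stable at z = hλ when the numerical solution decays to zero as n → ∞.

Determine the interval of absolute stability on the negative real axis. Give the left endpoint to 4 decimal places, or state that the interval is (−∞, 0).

Set f=λy, z=hλ:
  y_{n+1} = y_n + z·[12/13·y_n + 1/13·y_{n+1}] ⇒ (1 − 1/13z)y_{n+1} = (1 + 12/13z)y_n
  ⇒ R(z) = (1 + 12/13z)/(1 − 1/13z).

Need |R(x)|<1, x<0.
x=-0.61: |R|=0.4173
R=−1: 1+12/13x = −1+1/13x ⇒ -11/13x=2 ⇒ x=2/(-11/13)=-2.3636
Confirm numerically:
  x=-2.163: |R|=0.85445 <1
  x=-2.035: |R|=0.75956 <1
  x=-1.495: |R|=0.34081 <1
  x=-2.731: |R|=1.25688 >1
  x=-2.457: |R|=1.06644 >1
Interval (-2.3636, 0).

(-2.3636, 0).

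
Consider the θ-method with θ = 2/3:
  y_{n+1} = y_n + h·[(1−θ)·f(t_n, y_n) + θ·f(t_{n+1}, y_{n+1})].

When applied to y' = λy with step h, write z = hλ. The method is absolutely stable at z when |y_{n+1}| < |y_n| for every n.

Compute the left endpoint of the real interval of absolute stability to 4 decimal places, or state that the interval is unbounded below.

On y'=λy, z=hλ:
  y_{n+1} = y_n + z·[1/3·y_n + 2/3·y_{n+1}] ⇒ (1 − 2/3z)y_{n+1} = (1 + 1/3z)y_n
  so R(z) = (1 + 1/3z)/(1 − 2/3z).

Need |R(x)|<1, x<0.
x=-0.7: |R|=0.5227
x=-2: |R|=0.1429
x=-10: |R|=0.3043
x=-100: |R|=0.4778
θ=2/3≥1/2 ⇒ |1+1/3x|<|1−2/3x| ∀x<0 ⇒ unbounded interval.

unbounded; (−∞, 0).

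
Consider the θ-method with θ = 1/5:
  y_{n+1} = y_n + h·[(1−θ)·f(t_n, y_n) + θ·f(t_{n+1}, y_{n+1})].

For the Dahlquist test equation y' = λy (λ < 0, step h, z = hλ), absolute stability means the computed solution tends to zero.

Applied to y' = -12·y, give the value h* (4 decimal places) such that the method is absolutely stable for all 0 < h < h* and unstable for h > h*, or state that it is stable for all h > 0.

Set f=λy, z=hλ:
  y_{n+1} = y_n + z·[4/5·y_n + 1/5·y_{n+1}] ⇒ (1 − 1/5z)y_{n+1} = (1 + 4/5z)y_n
  R(z) = (1 + 4/5z)/(1 − 1/5z).

Boundary: |R(x)|=1, x<0.
x=-0.31: |R|=0.7081
R=−1: 1+4/5x = −1+1/5x ⇒ -3/5x=2 ⇒ x=2/(-3/5)=-3.3333
Confirm numerically:
  x=-3.261: |R|=0.97373 <1
  x=-3.199: |R|=0.95085 <1
  x=-2.180: |R|=0.51811 <1
  x=-1.848: |R|=0.34930 <1
  x=-3.681: |R|=1.12015 >1
  x=-3.635: |R|=1.10481 >1
  x=-3.357: |R|=1.00850 >1
Interval (-3.3333, 0).

(-3.3333,0); λ=-12 ⇒ h* = (10/3)/12 = 0.2778.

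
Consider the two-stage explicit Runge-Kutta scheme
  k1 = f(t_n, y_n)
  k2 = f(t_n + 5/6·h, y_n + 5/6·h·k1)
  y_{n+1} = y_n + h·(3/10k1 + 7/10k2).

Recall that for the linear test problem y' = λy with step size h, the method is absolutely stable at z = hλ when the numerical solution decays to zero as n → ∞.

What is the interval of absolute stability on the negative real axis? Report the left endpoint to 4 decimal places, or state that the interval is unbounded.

z∈(-1.7143,0).

Set f=λy, z=hλ:
  k1=λy_n ⇒ h·k1=z·y_n;  k2=λ(1+5/6z)y_n ⇒ h·k2=z(1+5/6z)y_n
  y_{n+1}/y_n = 1 + 3/10z + 7/10z(1+5/6z) = 1 + z + 7/12z²
  so R(z) = 1 + z + 7/12z².

Find x<0 with |R(x)|<1.
x=-0.77: |R|=0.5759
R=1: x+7/12x²=0 ⇒ x=−12/7=-1.7143; min R=1−1/(4·7/12)=0.5714>−1
Confirm numerically:
  x=-1.231: |R|=0.65296 <1
  x=-1.034: |R|=0.58967 <1
  x=-1.003: |R|=0.58384 <1
  x=-0.928: |R|=0.57436 <1
  x=-2.132: |R|=1.51950 >1
  x=-2.093: |R|=1.46238 >1
  x=-1.922: |R|=1.23288 >1
Stable set (-1.7143, 0).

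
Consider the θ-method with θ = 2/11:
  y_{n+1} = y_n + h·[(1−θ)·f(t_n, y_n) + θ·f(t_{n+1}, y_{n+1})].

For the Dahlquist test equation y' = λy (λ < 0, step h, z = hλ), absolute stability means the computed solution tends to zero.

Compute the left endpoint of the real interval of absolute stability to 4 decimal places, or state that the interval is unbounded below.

Set f=λy, z=hλ:
  y_{n+1} = y_n + z·[9/11·y_n + 2/11·y_{n+1}] ⇒ (1 − 2/11z)y_{n+1} = (1 + 9/11z)y_n
  ⇒ R(z) = (1 + 9/11z)/(1 − 2/11z).

Solve |R(x)|<1 on ℝ⁻.
x=-1.48: |R|=0.1662
R=−1: 1+9/11x = −1+2/11x ⇒ -7/11x=2 ⇒ x=2/(-7/11)=-3.1429
Confirm numerically:
  x=-2.276: |R|=0.60983 <1
  x=-2.169: |R|=0.55555 <1
  x=-2.098: |R|=0.51869 <1
  x=-1.413: |R|=0.12419 <1
  x=-3.631: |R|=1.18711 >1
  x=-3.590: |R|=1.17217 >1
  x=-3.226: |R|=1.03335 >1
Stable set (-3.1429, 0).

z* = -3.1429.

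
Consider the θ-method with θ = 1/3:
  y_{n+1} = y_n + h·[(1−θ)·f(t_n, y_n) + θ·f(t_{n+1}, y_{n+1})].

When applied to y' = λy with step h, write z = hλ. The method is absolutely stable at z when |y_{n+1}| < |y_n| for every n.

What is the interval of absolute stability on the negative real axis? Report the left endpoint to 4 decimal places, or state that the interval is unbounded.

With y'=λy (z=hλ):
  y_{n+1} = y_n + z·[2/3·y_n + 1/3·y_{n+1}] ⇒ (1 − 1/3z)y_{n+1} = (1 + 2/3z)y_n
  so R(z) = (1 + 2/3z)/(1 − 1/3z).

Need |R(x)|<1, x<0.
x=-0.73: |R|=0.4129
R=−1: 1+2/3x = −1+1/3x ⇒ -1/3x=2 ⇒ x=2/(-1/3)=-6.0000
Confirm numerically:
  x=-5.826: |R|=0.98029 <1
  x=-4.626: |R|=0.81983 <1
  x=-4.025: |R|=0.71886 <1
  x=-3.459: |R|=0.60660 <1
  x=-6.288: |R|=1.03101 >1
  x=-6.250: |R|=1.02703 >1
  x=-6.183: |R|=1.01993 >1
Stable set (-6.0000, 0).

(-6.0000, 0).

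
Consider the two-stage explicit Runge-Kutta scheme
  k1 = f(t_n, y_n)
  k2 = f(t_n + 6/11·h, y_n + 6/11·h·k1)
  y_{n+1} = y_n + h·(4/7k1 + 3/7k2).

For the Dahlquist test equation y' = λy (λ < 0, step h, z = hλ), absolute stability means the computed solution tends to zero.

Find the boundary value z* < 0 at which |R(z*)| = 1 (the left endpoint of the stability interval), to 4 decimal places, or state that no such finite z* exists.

With y'=λy (z=hλ):
  k1=λy_n ⇒ h·k1=z·y_n;  k2=λ(1+6/11z)y_n ⇒ h·k2=z(1+6/11z)y_n
  y_{n+1}/y_n = 1 + 4/7z + 3/7z(1+6/11z) = 1 + z + 18/77z²
  Hence R(z) = 1 + z + 18/77z².

Boundary: |R(x)|=1, x<0.
x=-1.59: |R|=0.0010
R=1: x+18/77x²=0 ⇒ x=−77/18=-4.2778; min R=1−1/(4·18/77)=-0.0694>−1
Confirm numerically:
  x=-3.416: |R|=0.31183 <1
  x=-2.972: |R|=0.09281 <1
  x=-2.320: |R|=0.06178 <1
  x=-4.729: |R|=1.49882 >1
  x=-4.665: |R|=1.42227 >1
Interval (-4.2778, 0).

z* = -4.2778.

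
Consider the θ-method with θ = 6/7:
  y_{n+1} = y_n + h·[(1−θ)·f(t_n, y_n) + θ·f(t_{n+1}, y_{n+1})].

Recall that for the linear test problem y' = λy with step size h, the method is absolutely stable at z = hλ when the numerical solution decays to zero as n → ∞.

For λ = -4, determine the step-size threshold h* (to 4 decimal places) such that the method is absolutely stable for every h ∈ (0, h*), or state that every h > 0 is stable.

unbounded; (−∞, 0). Any h>0 works for λ=-4.

With y'=λy (z=hλ):
  y_{n+1} = y_n + z·[1/7·y_n + 6/7·y_{n+1}] ⇒ (1 − 6/7z)y_{n+1} = (1 + 1/7z)y_n
  Hence R(z) = (1 + 1/7z)/(1 − 6/7z).

Boundary: |R(x)|=1, x<0.
x=-0.33: |R|=0.7428
x=-2: |R|=0.2632
x=-10: |R|=0.0448
x=-100: |R|=0.1532
θ=6/7≥1/2 ⇒ |1+1/7x|<|1−6/7x| ∀x<0 ⇒ unbounded interval.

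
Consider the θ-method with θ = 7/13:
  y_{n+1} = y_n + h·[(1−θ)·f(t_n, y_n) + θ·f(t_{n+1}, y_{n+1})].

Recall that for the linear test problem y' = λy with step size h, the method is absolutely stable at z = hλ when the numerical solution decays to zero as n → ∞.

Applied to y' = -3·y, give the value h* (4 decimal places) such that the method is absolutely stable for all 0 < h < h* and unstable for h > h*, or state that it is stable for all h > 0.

On y'=λy, z=hλ:
  y_{n+1} = y_n + z·[6/13·y_n + 7/13·y_{n+1}] ⇒ (1 − 7/13z)y_{n+1} = (1 + 6/13z)y_n
  so R(z) = (1 + 6/13z)/(1 − 7/13z).

Need |R(x)|<1, x<0.
x=-1.2: |R|=0.2710
x=-2: |R|=0.0370
x=-10: |R|=0.5663
x=-100: |R|=0.8233
θ=7/13≥1/2 ⇒ |1+6/13x|<|1−7/13x| ∀x<0 ⇒ stable on all of ℝ⁻.

(−∞, 0) — no finite endpoint. Any h>0 works for λ=-3.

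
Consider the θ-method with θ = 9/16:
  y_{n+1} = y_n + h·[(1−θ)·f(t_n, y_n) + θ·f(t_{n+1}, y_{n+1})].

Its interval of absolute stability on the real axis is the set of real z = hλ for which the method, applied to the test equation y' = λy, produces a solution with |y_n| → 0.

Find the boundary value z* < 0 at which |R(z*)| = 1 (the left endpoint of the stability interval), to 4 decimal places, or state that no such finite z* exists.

With y'=λy (z=hλ):
  y_{n+1} = y_n + z·[7/16·y_n + 9/16·y_{n+1}] ⇒ (1 − 9/16z)y_{n+1} = (1 + 7/16z)y_n
  ⇒ R(z) = (1 + 7/16z)/(1 − 9/16z).

Need |R(x)|<1, x<0.
x=-1.39: |R|=0.2199
x=-2: |R|=0.0588
x=-10: |R|=0.5094
x=-100: |R|=0.7467
θ=9/16≥1/2 ⇒ |1+7/16x|<|1−9/16x| ∀x<0 ⇒ stable on all of ℝ⁻.

unbounded; (−∞, 0).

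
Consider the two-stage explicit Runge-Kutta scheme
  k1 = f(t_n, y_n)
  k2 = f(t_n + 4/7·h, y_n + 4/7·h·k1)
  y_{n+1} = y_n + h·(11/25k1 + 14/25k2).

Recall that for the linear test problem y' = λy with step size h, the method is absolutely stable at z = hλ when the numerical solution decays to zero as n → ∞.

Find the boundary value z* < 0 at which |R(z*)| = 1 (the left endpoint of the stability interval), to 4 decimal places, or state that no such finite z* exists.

Test eqn y'=λy, z=hλ:
  k1=λy_n ⇒ h·k1=z·y_n;  k2=λ(1+4/7z)y_n ⇒ h·k2=z(1+4/7z)y_n
  y_{n+1}/y_n = 1 + 11/25z + 14/25z(1+4/7z) = 1 + z + 8/25z²
  so R(z) = 1 + z + 8/25z².

Find x<0 with |R(x)|<1.
x=-1.55: |R|=0.2188
R=1: x+8/25x²=0 ⇒ x=−25/8=-3.1250; min R=1−1/(4·8/25)=0.2188>−1
Confirm numerically:
  x=-2.823: |R|=0.72719 <1
  x=-2.508: |R|=0.50482 <1
  x=-2.296: |R|=0.39092 <1
  x=-2.189: |R|=0.34435 <1
  x=-3.555: |R|=1.48917 >1
  x=-3.329: |R|=1.21732 >1
Stable set (-3.1250, 0).

z* = -3.1250.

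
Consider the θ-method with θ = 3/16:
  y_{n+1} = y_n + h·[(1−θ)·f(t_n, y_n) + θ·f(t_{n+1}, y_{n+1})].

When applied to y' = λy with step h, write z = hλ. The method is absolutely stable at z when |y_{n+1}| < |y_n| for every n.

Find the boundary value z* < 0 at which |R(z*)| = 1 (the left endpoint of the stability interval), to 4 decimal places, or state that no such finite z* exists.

Test eqn y'=λy, z=hλ:
  y_{n+1} = y_n + z·[13/16·y_n + 3/16·y_{n+1}] ⇒ (1 − 3/16z)y_{n+1} = (1 + 13/16z)y_n
  so R(z) = (1 + 13/16z)/(1 − 3/16z).

Solve |R(x)|<1 on ℝ⁻.
x=-0.8: |R|=0.3043
R=−1: 1+13/16x = −1+3/16x ⇒ -5/8x=2 ⇒ x=2/(-5/8)=-3.2000
Confirm numerically:
  x=-3.032: |R|=0.93306 <1
  x=-2.815: |R|=0.84250 <1
  x=-2.640: |R|=0.76589 <1
  x=-1.973: |R|=0.44021 <1
  x=-3.760: |R|=1.20528 >1
  x=-3.390: |R|=1.07260 >1
So |R|<1 on (-3.2000, 0).

left endpoint -3.2000.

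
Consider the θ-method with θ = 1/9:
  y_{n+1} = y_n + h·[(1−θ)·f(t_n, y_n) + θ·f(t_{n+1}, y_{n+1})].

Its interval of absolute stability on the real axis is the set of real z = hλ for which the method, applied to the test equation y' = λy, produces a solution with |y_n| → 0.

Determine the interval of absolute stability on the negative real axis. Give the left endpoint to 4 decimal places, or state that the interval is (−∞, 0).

(-2.5714, 0).

Test eqn y'=λy, z=hλ:
  y_{n+1} = y_n + z·[8/9·y_n + 1/9·y_{n+1}] ⇒ (1 − 1/9z)y_{n+1} = (1 + 8/9z)y_n
  so R(z) = (1 + 8/9z)/(1 − 1/9z).

Find x<0 with |R(x)|<1.
x=-1.1: |R|=0.0198
R=−1: 1+8/9x = −1+1/9x ⇒ -7/9x=2 ⇒ x=2/(-7/9)=-2.5714
Confirm numerically:
  x=-2.234: |R|=0.78975 <1
  x=-1.909: |R|=0.57494 <1
  x=-1.338: |R|=0.16483 <1
  x=-3.096: |R|=1.30357 >1
  x=-2.982: |R|=1.23986 >1
Interval (-2.5714, 0).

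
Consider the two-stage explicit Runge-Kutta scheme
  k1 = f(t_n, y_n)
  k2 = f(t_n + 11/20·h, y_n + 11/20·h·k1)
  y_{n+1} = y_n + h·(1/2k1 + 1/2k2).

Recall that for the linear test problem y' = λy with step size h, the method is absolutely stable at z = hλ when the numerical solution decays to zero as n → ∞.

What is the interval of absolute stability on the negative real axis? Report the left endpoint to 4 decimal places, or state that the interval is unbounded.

(-3.6364, 0).

Test eqn y'=λy, z=hλ:
  k1=λy_n ⇒ h·k1=z·y_n;  k2=λ(1+11/20z)y_n ⇒ h·k2=z(1+11/20z)y_n
  y_{n+1}/y_n = 1 + 1/2z + 1/2z(1+11/20z) = 1 + z + 11/40z²
  ⇒ R(z) = 1 + z + 11/40z².

Need |R(x)|<1, x<0.
x=-1.23: |R|=0.1860
R=1: x+11/40x²=0 ⇒ x=−40/11=-3.6364; min R=1−1/(4·11/40)=0.0909>−1
Confirm numerically:
  x=-3.573: |R|=0.93774 <1
  x=-3.394: |R|=0.77379 <1
  x=-3.206: |R|=0.62057 <1
  x=-2.222: |R|=0.13575 <1
  x=-4.193: |R|=1.64184 >1
  x=-3.806: |R|=1.17755 >1
Stable set (-3.6364, 0).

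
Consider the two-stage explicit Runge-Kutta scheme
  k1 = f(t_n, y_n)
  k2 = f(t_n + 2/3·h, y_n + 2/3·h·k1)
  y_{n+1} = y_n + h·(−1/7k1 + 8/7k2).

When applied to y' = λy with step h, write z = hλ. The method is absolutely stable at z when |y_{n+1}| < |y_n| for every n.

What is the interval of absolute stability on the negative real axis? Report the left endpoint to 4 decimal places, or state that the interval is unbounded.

z∈(-1.3125,0).

On y'=λy, z=hλ:
  k1=λy_n ⇒ h·k1=z·y_n;  k2=λ(1+2/3z)y_n ⇒ h·k2=z(1+2/3z)y_n
  y_{n+1}/y_n = 1 − 1/7z + 8/7z(1+2/3z) = 1 + z + 16/21z²
  Hence R(z) = 1 + z + 16/21z².

Find x<0 with |R(x)|<1.
x=-1.43: |R|=1.1280
R=1: x+16/21x²=0 ⇒ x=−21/16=-1.3125; min R=1−1/(4·16/21)=0.6719>−1
Confirm numerically:
  x=-1.237: |R|=0.92884 <1
  x=-1.180: |R|=0.88088 <1
  x=-0.766: |R|=0.68105 <1
  x=-0.631: |R|=0.67236 <1
  x=-1.611: |R|=1.36639 >1
  x=-1.566: |R|=1.30246 >1
Interval (-1.3125, 0).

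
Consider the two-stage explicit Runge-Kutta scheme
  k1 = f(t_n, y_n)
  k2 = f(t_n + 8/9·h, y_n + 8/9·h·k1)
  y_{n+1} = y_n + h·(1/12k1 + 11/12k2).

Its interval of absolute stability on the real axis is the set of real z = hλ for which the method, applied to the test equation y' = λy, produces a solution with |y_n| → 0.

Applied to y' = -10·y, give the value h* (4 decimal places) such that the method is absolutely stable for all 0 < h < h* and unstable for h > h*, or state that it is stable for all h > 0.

Set f=λy, z=hλ:
  k1=λy_n ⇒ h·k1=z·y_n;  k2=λ(1+8/9z)y_n ⇒ h·k2=z(1+8/9z)y_n
  y_{n+1}/y_n = 1 + 1/12z + 11/12z(1+8/9z) = 1 + z + 22/27z²
  so R(z) = 1 + z + 22/27z².

Need |R(x)|<1, x<0.
x=-1.45: |R|=1.2631
R=1: x+22/27x²=0 ⇒ x=−27/22=-1.2273; min R=1−1/(4·22/27)=0.6932>−1
Confirm numerically:
  x=-0.954: |R|=0.78758 <1
  x=-0.800: |R|=0.72148 <1
  x=-0.770: |R|=0.71310 <1
  x=-0.491: |R|=0.70544 <1
  x=-1.759: |R|=1.76210 >1
  x=-1.319: |R|=1.09858 >1
Stable set (-1.2273, 0).

(-1.2273,0); λ=-10 ⇒ h* = (27/22)/10 = 0.1227.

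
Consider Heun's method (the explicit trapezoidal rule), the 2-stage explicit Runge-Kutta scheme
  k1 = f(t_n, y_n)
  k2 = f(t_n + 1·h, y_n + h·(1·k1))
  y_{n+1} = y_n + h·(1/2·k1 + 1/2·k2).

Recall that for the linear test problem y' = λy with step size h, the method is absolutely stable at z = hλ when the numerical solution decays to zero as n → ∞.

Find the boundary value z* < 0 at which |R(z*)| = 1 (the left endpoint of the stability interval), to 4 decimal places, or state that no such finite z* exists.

z* = -2.0000.

Test eqn y'=λy, z=hλ:
  order 2, 2-stage ⇒ R(z)=1+z+z^2/2
  (e.g. R(-1.16)=0.51280, |R|=0.51280)

Find x<0 with |R(x)|<1.
x=-1.16: |R|=0.5128
|R(-2.15)|=1.1612 |R(-1.66)|=0.7178 |R(-1.43)|=0.5924
Bisect:
  x_lo=-2.6453 |R|=1.8535  x_hi=-0.3109 |R|=0.7375
  mid=-1.47808 |R|=0.61428 →hi
  mid=-2.06170 |R|=1.06360 →lo
  mid=-1.76989 |R|=0.79637 →hi
  mid=-1.91579 |R|=0.91934 →hi
  mid=-1.98874 |R|=0.98881 →hi
  mid=-2.02522 |R|=1.02554 →lo
  mid=-2.00698 |R|=1.00701 →lo
  mid=-1.99786 |R|=0.99787 →hi
  mid=-2.00242 |R|=1.00243 →lo
  ...
  [-2.00000,-1.99986] ⇒ x*=-2.0000
So |R|<1 on (-2.0000, 0).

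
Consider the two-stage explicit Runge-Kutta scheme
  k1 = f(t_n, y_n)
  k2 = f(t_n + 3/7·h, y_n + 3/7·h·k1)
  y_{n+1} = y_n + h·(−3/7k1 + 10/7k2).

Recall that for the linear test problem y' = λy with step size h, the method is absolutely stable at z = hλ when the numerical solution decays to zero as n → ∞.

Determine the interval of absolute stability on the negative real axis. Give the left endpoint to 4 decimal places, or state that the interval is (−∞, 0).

Test eqn y'=λy, z=hλ:
  k1=λy_n ⇒ h·k1=z·y_n;  k2=λ(1+3/7z)y_n ⇒ h·k2=z(1+3/7z)y_n
  y_{n+1}/y_n = 1 − 3/7z + 10/7z(1+3/7z) = 1 + z + 30/49z²
  ⇒ R(z) = 1 + z + 30/49z².

Need |R(x)|<1, x<0.
x=-0.8: |R|=0.5918
R=1: x+30/49x²=0 ⇒ x=−49/30=-1.6333; min R=1−1/(4·30/49)=0.5917>−1
Confirm numerically:
  x=-1.593: |R|=0.96066 <1
  x=-1.399: |R|=0.79929 <1
  x=-0.960: |R|=0.60424 <1
  x=-2.229: |R|=1.81290 >1
  x=-1.786: |R|=1.16694 >1
Stable set (-1.6333, 0).

z∈(-1.6333,0).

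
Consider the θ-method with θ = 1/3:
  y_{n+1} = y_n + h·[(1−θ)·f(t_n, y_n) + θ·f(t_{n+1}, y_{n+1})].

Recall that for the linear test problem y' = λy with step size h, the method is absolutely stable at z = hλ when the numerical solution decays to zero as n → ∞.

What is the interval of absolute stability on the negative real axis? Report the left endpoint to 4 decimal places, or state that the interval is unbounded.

z∈(-6.0000,0).

With y'=λy (z=hλ):
  y_{n+1} = y_n + z·[2/3·y_n + 1/3·y_{n+1}] ⇒ (1 − 1/3z)y_{n+1} = (1 + 2/3z)y_n
  R(z) = (1 + 2/3z)/(1 − 1/3z).

Need |R(x)|<1, x<0.
x=-0.5: |R|=0.5714
R=−1: 1+2/3x = −1+1/3x ⇒ -1/3x=2 ⇒ x=2/(-1/3)=-6.0000
Confirm numerically:
  x=-5.649: |R|=0.95942 <1
  x=-5.183: |R|=0.90016 <1
  x=-5.049: |R|=0.88185 <1
  x=-4.170: |R|=0.74477 <1
  x=-6.494: |R|=1.05203 >1
  x=-6.261: |R|=1.02818 >1
So |R|<1 on (-6.0000, 0).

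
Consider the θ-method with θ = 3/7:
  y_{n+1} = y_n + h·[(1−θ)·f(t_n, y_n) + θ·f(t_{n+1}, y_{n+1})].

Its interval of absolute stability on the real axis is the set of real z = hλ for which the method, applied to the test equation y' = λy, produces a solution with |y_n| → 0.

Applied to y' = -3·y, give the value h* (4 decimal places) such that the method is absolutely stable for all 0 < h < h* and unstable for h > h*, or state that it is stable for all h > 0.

On y'=λy, z=hλ:
  y_{n+1} = y_n + z·[4/7·y_n + 3/7·y_{n+1}] ⇒ (1 − 3/7z)y_{n+1} = (1 + 4/7z)y_n
  R(z) = (1 + 4/7z)/(1 − 3/7z).

Need |R(x)|<1, x<0.
x=-0.92: |R|=0.3402
R=−1: 1+4/7x = −1+3/7x ⇒ -1/7x=2 ⇒ x=2/(-1/7)=-14.0000
Confirm numerically:
  x=-11.464: |R|=0.93873 <1
  x=-9.684: |R|=0.88028 <1
  x=-8.375: |R|=0.82490 <1
  x=-14.543: |R|=1.01073 >1
  x=-14.319: |R|=1.00639 >1
  x=-14.169: |R|=1.00341 >1
Interval (-14.0000, 0).

(-14.0000,0); λ=-3 ⇒ h* = (14)/3 = 4.6667.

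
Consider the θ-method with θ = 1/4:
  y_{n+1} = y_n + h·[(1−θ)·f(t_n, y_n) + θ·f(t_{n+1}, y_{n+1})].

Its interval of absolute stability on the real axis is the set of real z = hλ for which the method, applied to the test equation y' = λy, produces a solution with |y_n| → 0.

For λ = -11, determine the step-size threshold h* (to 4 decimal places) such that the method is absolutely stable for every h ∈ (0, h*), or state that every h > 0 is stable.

Test eqn y'=λy, z=hλ:
  y_{n+1} = y_n + z·[3/4·y_n + 1/4·y_{n+1}] ⇒ (1 − 1/4z)y_{n+1} = (1 + 3/4z)y_n
  ⇒ R(z) = (1 + 3/4z)/(1 − 1/4z).

Solve |R(x)|<1 on ℝ⁻.
x=-1.41: |R|=0.0425
R=−1: 1+3/4x = −1+1/4x ⇒ -1/2x=2 ⇒ x=2/(-1/2)=-4.0000
Confirm numerically:
  x=-2.764: |R|=0.63454 <1
  x=-2.475: |R|=0.52896 <1
  x=-2.071: |R|=0.36452 <1
  x=-1.613: |R|=0.14947 <1
  x=-4.458: |R|=1.10830 >1
  x=-4.409: |R|=1.09728 >1
  x=-4.118: |R|=1.02907 >1
So |R|<1 on (-4.0000, 0).

(-4.0000,0); λ=-11 ⇒ h* = (4)/11 = 0.3636.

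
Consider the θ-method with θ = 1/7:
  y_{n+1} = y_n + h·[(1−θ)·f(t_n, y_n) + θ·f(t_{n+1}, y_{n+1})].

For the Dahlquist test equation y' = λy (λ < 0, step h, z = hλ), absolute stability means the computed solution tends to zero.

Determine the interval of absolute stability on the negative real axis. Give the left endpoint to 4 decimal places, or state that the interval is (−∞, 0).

(-2.8000, 0).

Test eqn y'=λy, z=hλ:
  y_{n+1} = y_n + z·[6/7·y_n + 1/7·y_{n+1}] ⇒ (1 − 1/7z)y_{n+1} = (1 + 6/7z)y_n
  Hence R(z) = (1 + 6/7z)/(1 − 1/7z).

Find x<0 with |R(x)|<1.
x=-0.44: |R|=0.5860
R=−1: 1+6/7x = −1+1/7x ⇒ -5/7x=2 ⇒ x=2/(-5/7)=-2.8000
Confirm numerically:
  x=-1.891: |R|=0.48881 <1
  x=-1.827: |R|=0.44885 <1
  x=-1.805: |R|=0.43498 <1
  x=-3.257: |R|=1.22277 >1
  x=-2.900: |R|=1.05051 >1
Interval (-2.8000, 0).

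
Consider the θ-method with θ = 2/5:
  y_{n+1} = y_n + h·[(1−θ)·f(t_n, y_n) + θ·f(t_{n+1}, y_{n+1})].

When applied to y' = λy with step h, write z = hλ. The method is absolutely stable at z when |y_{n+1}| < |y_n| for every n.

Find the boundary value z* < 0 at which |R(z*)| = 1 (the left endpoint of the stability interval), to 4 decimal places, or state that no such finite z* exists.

On y'=λy, z=hλ:
  y_{n+1} = y_n + z·[3/5·y_n + 2/5·y_{n+1}] ⇒ (1 − 2/5z)y_{n+1} = (1 + 3/5z)y_n
  R(z) = (1 + 3/5z)/(1 − 2/5z).

Need |R(x)|<1, x<0.
x=-0.37: |R|=0.6777
R=−1: 1+3/5x = −1+2/5x ⇒ -1/5x=2 ⇒ x=2/(-1/5)=-10.0000
Confirm numerically:
  x=-8.479: |R|=0.93073 <1
  x=-6.728: |R|=0.82271 <1
  x=-5.953: |R|=0.76062 <1
  x=-4.111: |R|=0.55461 <1
  x=-10.129: |R|=1.00511 >1
  x=-10.063: |R|=1.00251 >1
So |R|<1 on (-10.0000, 0).

z* = -10.0000.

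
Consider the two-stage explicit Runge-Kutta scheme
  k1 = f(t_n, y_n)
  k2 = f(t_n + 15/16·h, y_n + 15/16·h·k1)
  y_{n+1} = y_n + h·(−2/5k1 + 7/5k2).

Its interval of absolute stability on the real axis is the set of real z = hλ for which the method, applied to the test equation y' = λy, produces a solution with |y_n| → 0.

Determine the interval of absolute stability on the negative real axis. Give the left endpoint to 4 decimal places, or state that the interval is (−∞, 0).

z∈(-0.7619,0).

Set f=λy, z=hλ:
  k1=λy_n ⇒ h·k1=z·y_n;  k2=λ(1+15/16z)y_n ⇒ h·k2=z(1+15/16z)y_n
  y_{n+1}/y_n = 1 − 2/5z + 7/5z(1+15/16z) = 1 + z + 21/16z²
  ⇒ R(z) = 1 + z + 21/16z².

Boundary: |R(x)|=1, x<0.
x=-1.78: |R|=3.3785
R=1: x+21/16x²=0 ⇒ x=−16/21=-0.7619; min R=1−1/(4·21/16)=0.8095>−1
Confirm numerically:
  x=-0.656: |R|=0.90882 <1
  x=-0.626: |R|=0.88834 <1
  x=-0.622: |R|=0.88579 <1
  x=-0.378: |R|=0.80954 <1
  x=-1.113: |R|=1.51288 >1
  x=-0.973: |R|=1.26958 >1
Stable set (-0.7619, 0).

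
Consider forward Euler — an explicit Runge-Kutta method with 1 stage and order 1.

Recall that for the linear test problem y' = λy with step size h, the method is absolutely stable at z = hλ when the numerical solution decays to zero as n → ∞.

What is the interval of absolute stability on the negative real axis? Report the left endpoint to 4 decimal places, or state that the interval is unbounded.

On y'=λy, z=hλ:
  order 1, 1-stage ⇒ R(z)=1+z
  (e.g. R(-1.38)=-0.38000, |R|=0.38000)

Solve |R(x)|<1 on ℝ⁻.
x=-1.38: |R|=0.3800
|R(-1.72)|=0.7200 |R(-1.65)|=0.6500 |R(-0.88)|=0.1200
Bisect:
  x_lo=-2.4595 |R|=1.4595  x_hi=-0.0647 |R|=0.9353
  mid=-1.26209 |R|=0.26209 →hi
  mid=-1.86077 |R|=0.86077 →hi
  mid=-2.16011 |R|=1.16011 →lo
  mid=-2.01044 |R|=1.01044 →lo
  mid=-1.93560 |R|=0.93560 →hi
  mid=-1.97302 |R|=0.97302 →hi
  mid=-1.99173 |R|=0.99173 →hi
  ...
  [-2.00006,-1.99992] ⇒ x*=-2.0000
Interval (-2.0000, 0).

(-2.0000, 0).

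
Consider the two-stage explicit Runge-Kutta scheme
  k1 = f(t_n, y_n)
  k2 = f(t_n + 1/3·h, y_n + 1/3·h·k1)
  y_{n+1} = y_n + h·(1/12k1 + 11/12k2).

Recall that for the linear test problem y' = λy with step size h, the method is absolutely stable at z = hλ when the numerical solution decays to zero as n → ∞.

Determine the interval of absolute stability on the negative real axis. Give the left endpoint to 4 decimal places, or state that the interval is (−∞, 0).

z∈(-3.2727,0).

Test eqn y'=λy, z=hλ:
  k1=λy_n ⇒ h·k1=z·y_n;  k2=λ(1+1/3z)y_n ⇒ h·k2=z(1+1/3z)y_n
  y_{n+1}/y_n = 1 + 1/12z + 11/12z(1+1/3z) = 1 + z + 11/36z²
  R(z) = 1 + z + 11/36z².

Need |R(x)|<1, x<0.
x=-0.94: |R|=0.3300
R=1: x+11/36x²=0 ⇒ x=−36/11=-3.2727; min R=1−1/(4·11/36)=0.1818>−1
Confirm numerically:
  x=-2.963: |R|=0.71958 <1
  x=-2.827: |R|=0.61498 <1
  x=-2.717: |R|=0.53864 <1
  x=-3.805: |R|=1.61884 >1
  x=-3.799: |R|=1.61090 >1
  x=-3.557: |R|=1.30896 >1
Interval (-3.2727, 0).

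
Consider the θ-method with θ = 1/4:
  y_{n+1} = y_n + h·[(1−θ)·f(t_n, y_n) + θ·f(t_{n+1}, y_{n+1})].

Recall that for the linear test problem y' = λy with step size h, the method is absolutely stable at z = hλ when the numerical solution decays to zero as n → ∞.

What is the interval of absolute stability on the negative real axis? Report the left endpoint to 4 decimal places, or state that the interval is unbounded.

(-4.0000, 0).

With y'=λy (z=hλ):
  y_{n+1} = y_n + z·[3/4·y_n + 1/4·y_{n+1}] ⇒ (1 − 1/4z)y_{n+1} = (1 + 3/4z)y_n
  R(z) = (1 + 3/4z)/(1 − 1/4z).

Solve |R(x)|<1 on ℝ⁻.
x=-1.8: |R|=0.2414
R=−1: 1+3/4x = −1+1/4x ⇒ -1/2x=2 ⇒ x=2/(-1/2)=-4.0000
Confirm numerically:
  x=-3.759: |R|=0.93788 <1
  x=-3.570: |R|=0.88639 <1
  x=-1.969: |R|=0.31948 <1
  x=-4.558: |R|=1.13040 >1
  x=-4.443: |R|=1.10494 >1
  x=-4.182: |R|=1.04449 >1
So |R|<1 on (-4.0000, 0).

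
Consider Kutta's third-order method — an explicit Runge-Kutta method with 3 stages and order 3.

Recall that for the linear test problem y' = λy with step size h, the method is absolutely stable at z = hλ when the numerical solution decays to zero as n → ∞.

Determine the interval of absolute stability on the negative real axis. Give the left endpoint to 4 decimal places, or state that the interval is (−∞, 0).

With y'=λy (z=hλ):
  order 3, 3-stage ⇒ R(z)=1+z+z^2/2+z^3/6
  (e.g. R(-0.7)=0.48783, |R|=0.48783)

Need |R(x)|<1, x<0.
x=-0.7: |R|=0.4878
|R(-2.69)|=1.3161 |R(-1.88)|=0.2202 |R(-1.17)|=0.2475
Bisect:
  x_lo=-3.3837 |R|=3.1160  x_hi=-0.1277 |R|=0.8801
  mid=-1.75569 |R|=0.11644 →hi
  mid=-2.56971 |R|=1.09615 →lo
  mid=-2.16270 |R|=0.50999 →hi
  mid=-2.36621 |R|=0.77478 →hi
  mid=-2.46796 |R|=0.92787 →hi
  mid=-2.51884 |R|=1.01005 →lo
  mid=-2.49340 |R|=0.96847 →hi
  mid=-2.50612 |R|=0.98914 →hi
  mid=-2.51248 |R|=0.99956 →hi
  mid=-2.51566 |R|=1.00480 →lo
  ...
  [-2.51288,-2.51268] ⇒ x*=-2.5127
Stable set (-2.5127, 0).

(-2.5127, 0).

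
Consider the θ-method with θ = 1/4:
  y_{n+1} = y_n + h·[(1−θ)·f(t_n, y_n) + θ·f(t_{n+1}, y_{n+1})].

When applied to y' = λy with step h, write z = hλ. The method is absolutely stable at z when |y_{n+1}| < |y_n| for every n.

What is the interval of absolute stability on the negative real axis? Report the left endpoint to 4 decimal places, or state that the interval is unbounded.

z∈(-4.0000,0).

Set f=λy, z=hλ:
  y_{n+1} = y_n + z·[3/4·y_n + 1/4·y_{n+1}] ⇒ (1 − 1/4z)y_{n+1} = (1 + 3/4z)y_n
  so R(z) = (1 + 3/4z)/(1 − 1/4z).

Solve |R(x)|<1 on ℝ⁻.
x=-0.44: |R|=0.6036
R=−1: 1+3/4x = −1+1/4x ⇒ -1/2x=2 ⇒ x=2/(-1/2)=-4.0000
Confirm numerically:
  x=-3.972: |R|=0.99298 <1
  x=-3.092: |R|=0.74394 <1
  x=-3.022: |R|=0.72145 <1
  x=-4.525: |R|=1.12317 >1
  x=-4.083: |R|=1.02054 >1
Stable set (-4.0000, 0).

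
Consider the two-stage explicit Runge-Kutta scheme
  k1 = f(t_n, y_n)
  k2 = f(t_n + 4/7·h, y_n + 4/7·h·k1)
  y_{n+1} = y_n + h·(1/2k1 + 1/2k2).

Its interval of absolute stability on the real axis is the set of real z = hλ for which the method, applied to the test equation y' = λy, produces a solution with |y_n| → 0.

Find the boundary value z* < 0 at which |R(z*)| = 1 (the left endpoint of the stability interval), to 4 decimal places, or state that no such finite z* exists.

left endpoint -3.5000.

Test eqn y'=λy, z=hλ:
  k1=λy_n ⇒ h·k1=z·y_n;  k2=λ(1+4/7z)y_n ⇒ h·k2=z(1+4/7z)y_n
  y_{n+1}/y_n = 1 + 1/2z + 1/2z(1+4/7z) = 1 + z + 2/7z²
  so R(z) = 1 + z + 2/7z².

Solve |R(x)|<1 on ℝ⁻.
x=-0.49: |R|=0.5786
R=1: x+2/7x²=0 ⇒ x=−7/2=-3.5000; min R=1−1/(4·2/7)=0.1250>−1
Confirm numerically:
  x=-2.947: |R|=0.53437 <1
  x=-2.157: |R|=0.17233 <1
  x=-2.063: |R|=0.15299 <1
  x=-1.932: |R|=0.13446 <1
  x=-3.987: |R|=1.55476 >1
  x=-3.608: |R|=1.11133 >1
  x=-3.548: |R|=1.04866 >1
Interval (-3.5000, 0).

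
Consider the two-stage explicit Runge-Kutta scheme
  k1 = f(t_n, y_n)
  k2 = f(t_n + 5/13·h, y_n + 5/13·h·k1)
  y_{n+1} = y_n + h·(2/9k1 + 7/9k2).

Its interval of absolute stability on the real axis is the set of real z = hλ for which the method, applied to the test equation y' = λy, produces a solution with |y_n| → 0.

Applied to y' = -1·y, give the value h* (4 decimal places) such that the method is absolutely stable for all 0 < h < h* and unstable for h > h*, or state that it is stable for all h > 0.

Test eqn y'=λy, z=hλ:
  k1=λy_n ⇒ h·k1=z·y_n;  k2=λ(1+5/13z)y_n ⇒ h·k2=z(1+5/13z)y_n
  y_{n+1}/y_n = 1 + 2/9z + 7/9z(1+5/13z) = 1 + z + 35/117z²
  R(z) = 1 + z + 35/117z².

Need |R(x)|<1, x<0.
x=-1.51: |R|=0.1721
R=1: x+35/117x²=0 ⇒ x=−117/35=-3.3429; min R=1−1/(4·35/117)=0.1643>−1
Confirm numerically:
  x=-1.859: |R|=0.17481 <1
  x=-1.605: |R|=0.16561 <1
  x=-1.600: |R|=0.16581 <1
  x=-1.428: |R|=0.18201 <1
  x=-3.599: |R|=1.27577 >1
  x=-3.396: |R|=1.05399 >1
Stable set (-3.3429, 0).

(-3.3429,0); λ=-1 ⇒ h* = (117/35)/1 = 3.3429.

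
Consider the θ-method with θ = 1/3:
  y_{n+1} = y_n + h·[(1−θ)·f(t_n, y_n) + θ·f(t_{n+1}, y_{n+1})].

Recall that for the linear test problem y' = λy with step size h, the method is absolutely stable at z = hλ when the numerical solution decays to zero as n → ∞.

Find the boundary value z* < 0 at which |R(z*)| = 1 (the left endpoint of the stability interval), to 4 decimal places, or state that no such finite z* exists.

With y'=λy (z=hλ):
  y_{n+1} = y_n + z·[2/3·y_n + 1/3·y_{n+1}] ⇒ (1 − 1/3z)y_{n+1} = (1 + 2/3z)y_n
  so R(z) = (1 + 2/3z)/(1 − 1/3z).

Find x<0 with |R(x)|<1.
x=-1.7: |R|=0.0851
R=−1: 1+2/3x = −1+1/3x ⇒ -1/3x=2 ⇒ x=2/(-1/3)=-6.0000
Confirm numerically:
  x=-5.404: |R|=0.92908 <1
  x=-4.472: |R|=0.79550 <1
  x=-4.165: |R|=0.74389 <1
  x=-2.880: |R|=0.46939 <1
  x=-6.532: |R|=1.05581 >1
  x=-6.049: |R|=1.00541 >1
Interval (-6.0000, 0).

left endpoint -6.0000.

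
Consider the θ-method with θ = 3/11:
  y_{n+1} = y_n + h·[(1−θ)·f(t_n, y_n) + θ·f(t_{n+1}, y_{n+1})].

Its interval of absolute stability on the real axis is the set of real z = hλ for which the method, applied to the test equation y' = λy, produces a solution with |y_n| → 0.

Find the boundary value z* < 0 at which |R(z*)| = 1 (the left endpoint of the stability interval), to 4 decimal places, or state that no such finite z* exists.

z* = -4.4000.

With y'=λy (z=hλ):
  y_{n+1} = y_n + z·[8/11·y_n + 3/11·y_{n+1}] ⇒ (1 − 3/11z)y_{n+1} = (1 + 8/11z)y_n
  R(z) = (1 + 8/11z)/(1 − 3/11z).

Solve |R(x)|<1 on ℝ⁻.
x=-0.72: |R|=0.3982
R=−1: 1+8/11x = −1+3/11x ⇒ -5/11x=2 ⇒ x=2/(-5/11)=-4.4000
Confirm numerically:
  x=-3.683: |R|=0.83741 <1
  x=-3.326: |R|=0.74402 <1
  x=-3.092: |R|=0.67745 <1
  x=-2.213: |R|=0.38007 <1
  x=-4.897: |R|=1.09673 >1
  x=-4.841: |R|=1.08639 >1
So |R|<1 on (-4.4000, 0).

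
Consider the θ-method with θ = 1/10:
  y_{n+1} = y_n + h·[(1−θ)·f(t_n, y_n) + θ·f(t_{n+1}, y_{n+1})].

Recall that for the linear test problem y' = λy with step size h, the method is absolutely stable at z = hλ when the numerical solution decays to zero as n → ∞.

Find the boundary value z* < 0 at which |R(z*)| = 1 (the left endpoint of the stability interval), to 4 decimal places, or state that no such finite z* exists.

left endpoint -2.5000.

On y'=λy, z=hλ:
  y_{n+1} = y_n + z·[9/10·y_n + 1/10·y_{n+1}] ⇒ (1 − 1/10z)y_{n+1} = (1 + 9/10z)y_n
  Hence R(z) = (1 + 9/10z)/(1 − 1/10z).

Solve |R(x)|<1 on ℝ⁻.
x=-0.98: |R|=0.1075
R=−1: 1+9/10x = −1+1/10x ⇒ -4/5x=2 ⇒ x=2/(-4/5)=-2.5000
Confirm numerically:
  x=-2.393: |R|=0.93093 <1
  x=-2.297: |R|=0.86794 <1
  x=-1.438: |R|=0.25721 <1
  x=-3.039: |R|=1.33070 >1
  x=-2.888: |R|=1.24084 >1
Stable set (-2.5000, 0).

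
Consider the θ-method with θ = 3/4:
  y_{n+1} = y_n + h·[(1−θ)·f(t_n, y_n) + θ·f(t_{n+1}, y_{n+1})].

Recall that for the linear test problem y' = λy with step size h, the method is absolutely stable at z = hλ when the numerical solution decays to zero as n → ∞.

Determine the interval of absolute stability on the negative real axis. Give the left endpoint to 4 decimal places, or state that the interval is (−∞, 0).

Test eqn y'=λy, z=hλ:
  y_{n+1} = y_n + z·[1/4·y_n + 3/4·y_{n+1}] ⇒ (1 − 3/4z)y_{n+1} = (1 + 1/4z)y_n
  ⇒ R(z) = (1 + 1/4z)/(1 − 3/4z).

Solve |R(x)|<1 on ℝ⁻.
x=-1.63: |R|=0.2666
x=-2: |R|=0.2000
x=-10: |R|=0.1765
x=-100: |R|=0.3158
θ=3/4≥1/2 ⇒ |1+1/4x|<|1−3/4x| ∀x<0 ⇒ interval (−∞,0).

(−∞, 0) — no finite endpoint.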